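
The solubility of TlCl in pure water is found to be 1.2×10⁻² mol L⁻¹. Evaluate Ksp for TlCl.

Ksp = 1.4×10⁻⁴

TlCl(s) ⇌ Tl⁺(aq) + Cl⁻(aq)
If s mol/L of TlCl dissolves, [Tl⁺] = s and [Cl⁻] = s.
Ksp = [Tl⁺][Cl⁻] = s · s = s^2
Ksp = (1.2×10⁻²)^2 = 1.4×10⁻⁴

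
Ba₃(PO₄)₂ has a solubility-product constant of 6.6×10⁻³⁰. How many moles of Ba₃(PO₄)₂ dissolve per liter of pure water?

5.7×10⁻⁷ M

Ba₃(PO₄)₂(s) ⇌ 3 Ba²⁺(aq) + 2 PO₄³⁻(aq)
For each mole of Ba₃(PO₄)₂ that dissolves per liter, [Ba²⁺] = 3s and [PO₄³⁻] = 2s; let s denote this solubility.
Ksp = [Ba²⁺]^3[PO₄³⁻]^2 = (3s)^3 · (2s)^2 = 108s^5
108s^5 = 6.6×10⁻³⁰  ⇒  s^5 = 6.1×10⁻³²
Taking the 5th root, s = 5.7×10⁻⁷ mol L⁻¹.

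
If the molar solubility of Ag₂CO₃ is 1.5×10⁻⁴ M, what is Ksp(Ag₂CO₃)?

Ksp = 1.4×10⁻¹¹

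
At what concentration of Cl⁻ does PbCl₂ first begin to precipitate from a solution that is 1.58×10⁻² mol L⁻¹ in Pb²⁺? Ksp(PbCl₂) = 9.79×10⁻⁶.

2.49×10⁻² M

Precipitation of each salt begins when its ion product equals Ksp.
PbCl₂(s) ⇌ Pb²⁺(aq) + 2 Cl⁻(aq)
Ksp = [Pb²⁺][Cl⁻]^2 = [Cl⁻]^2(1.58×10⁻²)
[Cl⁻]^2 = 9.79×10⁻⁶ / (1.58×10⁻²) = 6.20×10⁻⁴
[Cl⁻] = 2.49×10⁻² mol L⁻¹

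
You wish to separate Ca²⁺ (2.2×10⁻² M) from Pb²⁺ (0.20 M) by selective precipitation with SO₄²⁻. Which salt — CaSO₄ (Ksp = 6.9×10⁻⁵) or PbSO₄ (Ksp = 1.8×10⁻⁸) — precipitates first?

A salt starts to precipitate once the ion product Q reaches its Ksp.
For CaSO₄: [SO₄²⁻] = (Ksp/[Ca²⁺]) = 3.1×10⁻³ M
For PbSO₄: [SO₄²⁻] = (Ksp/[Pb²⁺]) = 9.0×10⁻⁸ M
Since PbSO₄ needs less SO₄²⁻ to reach saturation, it precipitates first.

PbSO₄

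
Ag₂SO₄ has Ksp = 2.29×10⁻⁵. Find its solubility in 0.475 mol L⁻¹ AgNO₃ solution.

1.01×10⁻⁴ M

Ag₂SO₄(s) ⇌ 2 Ag⁺(aq) + SO₄²⁻(aq)
Ag⁺ is already present at 0.475 mol L⁻¹. If s mol/L of Ag₂SO₄ dissolves, [SO₄²⁻] = s while [Ag⁺] ≈ 0.475 mol L⁻¹.
Ksp = [Ag⁺]^2[SO₄²⁻] = (0.475)^2s
s = 2.29×10⁻⁵ / (0.475)^2 = 1.01×10⁻⁴
s = 1.01×10⁻⁴ mol L⁻¹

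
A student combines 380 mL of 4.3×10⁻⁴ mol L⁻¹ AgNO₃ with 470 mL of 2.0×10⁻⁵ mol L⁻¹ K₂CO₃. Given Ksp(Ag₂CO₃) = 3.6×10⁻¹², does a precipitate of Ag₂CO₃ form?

Total volume after mixing = 380 + 470 = 850 mL.
[Ag⁺] = (4.3×10⁻⁴)(380)/850 = 1.9×10⁻⁴ mol L⁻¹
[CO₃²⁻] = (2.0×10⁻⁵)(470)/850 = 1.1×10⁻⁵ mol L⁻¹
Q = [Ag⁺]^2[CO₃²⁻] = 4.1×10⁻¹³
Q = 4.1×10⁻¹³ < Ksp = 3.6×10⁻¹², so the solution is unsaturated and no precipitate forms.

No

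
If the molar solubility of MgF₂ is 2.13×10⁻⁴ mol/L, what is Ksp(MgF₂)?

Ksp = 3.87×10⁻¹¹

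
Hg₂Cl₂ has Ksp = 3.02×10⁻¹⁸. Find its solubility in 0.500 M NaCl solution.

Hg₂Cl₂(s) ⇌ Hg₂²⁺(aq) + 2 Cl⁻(aq)
Cl⁻ is already present at 0.500 M. If s mol/L of Hg₂Cl₂ dissolves, [Hg₂²⁺] = s while [Cl⁻] ≈ 0.500 M.
Ksp = [Hg₂²⁺][Cl⁻]^2 = s(0.500)^2
s = 3.02×10⁻¹⁸ / (0.500)^2 = 1.21×10⁻¹⁷
s = 1.21×10⁻¹⁷ M

1.21×10⁻¹⁷ M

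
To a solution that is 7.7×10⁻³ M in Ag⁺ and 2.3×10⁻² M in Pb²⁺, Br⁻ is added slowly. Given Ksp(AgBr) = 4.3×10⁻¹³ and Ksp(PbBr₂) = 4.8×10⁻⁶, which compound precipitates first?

Precipitation of each salt begins when its ion product equals Ksp.
For AgBr: [Br⁻] = (Ksp/[Ag⁺]) = 5.6×10⁻¹¹ M
For PbBr₂: [Br⁻] = (Ksp/[Pb²⁺])^(1/2) = 1.4×10⁻² M
The smaller threshold [Br⁻] is reached first, so AgBr precipitates first.

AgBr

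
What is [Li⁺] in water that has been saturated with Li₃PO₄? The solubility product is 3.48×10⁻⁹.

Li₃PO₄(s) ⇌ 3 Li⁺(aq) + PO₄³⁻(aq)
If s mol/L of Li₃PO₄ dissolves, [Li⁺] = 3s and [PO₄³⁻] = s.
Ksp = [Li⁺]^3[PO₄³⁻] = (3s)^3 · s = 27s^4 = 3.48×10⁻⁹
s = 3.37×10⁻³ mol/L
[Li⁺] = 3s = 1.01×10⁻² mol/L

1.01×10⁻² M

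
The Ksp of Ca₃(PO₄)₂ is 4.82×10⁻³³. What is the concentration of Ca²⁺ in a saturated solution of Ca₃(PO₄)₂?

Ca₃(PO₄)₂(s) ⇌ 3 Ca²⁺(aq) + 2 PO₄³⁻(aq)
Call the molar solubility s, so that [Ca²⁺] = 3s and [PO₄³⁻] = 2s.
Ksp = [Ca²⁺]^3[PO₄³⁻]^2 = (3s)^3 · (2s)^2 = 108s^5 = 4.82×10⁻³³
s = 1.35×10⁻⁷ mol/L
[Ca²⁺] = 3s = 4.05×10⁻⁷ mol/L

4.05×10⁻⁷ M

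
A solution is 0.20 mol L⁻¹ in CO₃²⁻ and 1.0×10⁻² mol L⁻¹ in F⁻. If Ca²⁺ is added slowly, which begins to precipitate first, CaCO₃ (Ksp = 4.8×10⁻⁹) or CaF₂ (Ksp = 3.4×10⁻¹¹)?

CaCO₃

The threshold for precipitation is Q = Ksp.
For CaCO₃: [Ca²⁺] = (Ksp/[CO₃²⁻]) = 2.4×10⁻⁸ mol L⁻¹
For CaF₂: [Ca²⁺] = (Ksp/[F⁻]^2) = 3.4×10⁻⁷ mol L⁻¹
The smaller threshold [Ca²⁺] is reached first, so CaCO₃ precipitates first.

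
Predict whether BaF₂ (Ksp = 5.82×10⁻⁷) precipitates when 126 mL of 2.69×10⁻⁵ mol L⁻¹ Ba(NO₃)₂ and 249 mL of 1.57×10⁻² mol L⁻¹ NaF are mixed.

The combined volume is 375 mL.
[Ba²⁺] = (2.69×10⁻⁵)(126)/375 = 9.04×10⁻⁶ mol L⁻¹
[F⁻] = (1.57×10⁻²)(249)/375 = 1.04×10⁻² mol L⁻¹
Q = [Ba²⁺][F⁻]^2 = 9.82×10⁻¹⁰
Since Q (9.82×10⁻¹⁰) is less than Ksp (5.82×10⁻⁷), no BaF₂ precipitates.

No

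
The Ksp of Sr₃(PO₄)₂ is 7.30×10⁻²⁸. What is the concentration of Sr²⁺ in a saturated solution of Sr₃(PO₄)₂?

4.40×10⁻⁶ M

Sr₃(PO₄)₂(s) ⇌ 3 Sr²⁺(aq) + 2 PO₄³⁻(aq)
With molar solubility s: [Sr²⁺] = 3s, [PO₄³⁻] = 2s.
Ksp = [Sr²⁺]^3[PO₄³⁻]^2 = (3s)^3 · (2s)^2 = 108s^5 = 7.30×10⁻²⁸
s = 1.47×10⁻⁶ mol L⁻¹
[Sr²⁺] = 3s = 4.40×10⁻⁶ mol L⁻¹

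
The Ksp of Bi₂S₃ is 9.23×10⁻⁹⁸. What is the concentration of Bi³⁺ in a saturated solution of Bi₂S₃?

3.07×10⁻²⁰ M

Bi₂S₃(s) ⇌ 2 Bi³⁺(aq) + 3 S²⁻(aq)
Call the molar solubility s, so that [Bi³⁺] = 2s and [S²⁻] = 3s.
Ksp = [Bi³⁺]^2[S²⁻]^3 = (2s)^2 · (3s)^3 = 108s^5 = 9.23×10⁻⁹⁸
s = 1.54×10⁻²⁰ mol L⁻¹
[Bi³⁺] = 2s = 3.07×10⁻²⁰ mol L⁻¹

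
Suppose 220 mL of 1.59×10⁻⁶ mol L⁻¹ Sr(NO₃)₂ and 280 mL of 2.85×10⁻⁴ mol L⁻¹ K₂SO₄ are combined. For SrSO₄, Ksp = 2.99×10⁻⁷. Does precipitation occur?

The combined volume is 500 mL.
[Sr²⁺] = (1.59×10⁻⁶)(220)/500 = 7.00×10⁻⁷ mol L⁻¹
[SO₄²⁻] = (2.85×10⁻⁴)(280)/500 = 1.60×10⁻⁴ mol L⁻¹
Q = [Sr²⁺][SO₄²⁻] = 1.12×10⁻¹⁰
Since Q (1.12×10⁻¹⁰) is less than Ksp (2.99×10⁻⁷), no SrSO₄ precipitates.

No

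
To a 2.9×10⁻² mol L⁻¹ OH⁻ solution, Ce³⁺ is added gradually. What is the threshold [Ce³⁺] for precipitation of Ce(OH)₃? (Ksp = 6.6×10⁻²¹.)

Precipitation of each salt begins when its ion product equals Ksp.
Ce(OH)₃(s) ⇌ Ce³⁺(aq) + 3 OH⁻(aq)
Ksp = [Ce³⁺][OH⁻]^3 = [Ce³⁺](2.9×10⁻²)^3
[Ce³⁺] = 6.6×10⁻²¹ / (2.9×10⁻²)^3 = 2.7×10⁻¹⁶
[Ce³⁺] = 2.7×10⁻¹⁶ mol L⁻¹

2.7×10⁻¹⁶ M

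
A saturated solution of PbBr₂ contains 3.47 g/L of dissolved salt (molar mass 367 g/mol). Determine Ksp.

Ksp = 3.38×10⁻⁶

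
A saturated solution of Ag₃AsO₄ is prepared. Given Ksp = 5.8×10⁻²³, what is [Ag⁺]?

3.6×10⁻⁶ M

Ag₃AsO₄(s) ⇌ 3 Ag⁺(aq) + AsO₄³⁻(aq)
Let s be the molar solubility. Then [Ag⁺] = 3s and [AsO₄³⁻] = s.
Ksp = [Ag⁺]^3[AsO₄³⁻] = (3s)^3 · s = 27s^4 = 5.8×10⁻²³
s = 1.2×10⁻⁶ mol/L
[Ag⁺] = 3s = 3.6×10⁻⁶ mol/L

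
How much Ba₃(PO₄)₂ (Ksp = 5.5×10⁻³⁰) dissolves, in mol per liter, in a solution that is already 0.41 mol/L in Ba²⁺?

Ba₃(PO₄)₂(s) ⇌ 3 Ba²⁺(aq) + 2 PO₄³⁻(aq)
Ba²⁺ is already present at 0.41 mol/L. If s mol/L of Ba₃(PO₄)₂ dissolves, [PO₄³⁻] = 2s while [Ba²⁺] ≈ 0.41 mol/L.
Ksp = [Ba²⁺]^3[PO₄³⁻]^2 = (0.41)^3(2s)^2
(2s)^2 = 5.5×10⁻³⁰ / (0.41)^3 = 8.0×10⁻²⁹
s = 4.5×10⁻¹⁵ mol/L

4.5×10⁻¹⁵ M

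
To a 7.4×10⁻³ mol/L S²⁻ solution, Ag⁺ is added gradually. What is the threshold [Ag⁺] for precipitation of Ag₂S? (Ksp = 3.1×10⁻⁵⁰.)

The threshold for precipitation is Q = Ksp.
Ag₂S(s) ⇌ 2 Ag⁺(aq) + S²⁻(aq)
Ksp = [Ag⁺]^2[S²⁻] = [Ag⁺]^2(7.4×10⁻³)
[Ag⁺]^2 = 3.1×10⁻⁵⁰ / (7.4×10⁻³) = 4.2×10⁻⁴⁸
[Ag⁺] = 2.0×10⁻²⁴ mol/L

2.0×10⁻²⁴ M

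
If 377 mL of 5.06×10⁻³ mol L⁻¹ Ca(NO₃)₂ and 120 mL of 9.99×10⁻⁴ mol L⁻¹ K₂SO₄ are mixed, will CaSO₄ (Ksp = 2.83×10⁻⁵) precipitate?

Total volume after mixing = 377 + 120 = 497 mL.
[Ca²⁺] = (5.06×10⁻³)(377)/497 = 3.84×10⁻³ mol L⁻¹
[SO₄²⁻] = (9.99×10⁻⁴)(120)/497 = 2.41×10⁻⁴ mol L⁻¹
Q = [Ca²⁺][SO₄²⁻] = 9.26×10⁻⁷
Q < Ksp (9.26×10⁻⁷ vs 2.83×10⁻⁵); the solution remains unsaturated and no precipitate forms.

No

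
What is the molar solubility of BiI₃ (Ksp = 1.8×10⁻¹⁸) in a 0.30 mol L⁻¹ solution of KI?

BiI₃(s) ⇌ Bi³⁺(aq) + 3 I⁻(aq)
The solution already contains I⁻ at 0.30 mol L⁻¹. Let s be the molar solubility of BiI₃.
[I⁻] ≈ 0.30 mol L⁻¹ (common ion dominates); [Bi³⁺] = s.
Ksp = [Bi³⁺][I⁻]^3 = s(0.30)^3
s = 1.8×10⁻¹⁸ / (0.30)^3 = 6.7×10⁻¹⁷
s = 6.7×10⁻¹⁷ mol L⁻¹

6.7×10⁻¹⁷ M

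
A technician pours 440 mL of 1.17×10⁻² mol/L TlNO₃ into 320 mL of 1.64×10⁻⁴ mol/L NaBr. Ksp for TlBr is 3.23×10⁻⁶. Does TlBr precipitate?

The combined volume is 760 mL.
[Tl⁺] = (1.17×10⁻²)(440)/760 = 6.77×10⁻³ mol/L
[Br⁻] = (1.64×10⁻⁴)(320)/760 = 6.91×10⁻⁵ mol/L
Q = [Tl⁺][Br⁻] = 4.68×10⁻⁷
Q < Ksp (4.68×10⁻⁷ vs 3.23×10⁻⁶); the solution remains unsaturated and no precipitate forms.

No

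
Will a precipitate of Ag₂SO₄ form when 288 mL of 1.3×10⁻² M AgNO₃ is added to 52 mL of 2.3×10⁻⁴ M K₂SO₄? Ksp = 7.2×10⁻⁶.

No

The combined volume is 340 mL.
[Ag⁺] = (1.3×10⁻²)(288)/340 = 1.1×10⁻² M
[SO₄²⁻] = (2.3×10⁻⁴)(52)/340 = 3.5×10⁻⁵ M
Q = [Ag⁺]^2[SO₄²⁻] = 4.3×10⁻⁹
Q < Ksp (4.3×10⁻⁹ vs 7.2×10⁻⁶); the solution remains unsaturated and no precipitate forms.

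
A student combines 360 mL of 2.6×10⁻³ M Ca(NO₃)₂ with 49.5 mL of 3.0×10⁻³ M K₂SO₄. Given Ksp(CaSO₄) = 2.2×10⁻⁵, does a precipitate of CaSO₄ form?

After mixing, V = 360 mL + 49.5 mL = 409.5 mL.
[Ca²⁺] = (2.6×10⁻³)(360)/409.5 = 2.3×10⁻³ M
[SO₄²⁻] = (3.0×10⁻³)(49.5)/409.5 = 3.6×10⁻⁴ M
Q = [Ca²⁺][SO₄²⁻] = 8.3×10⁻⁷
Q = 8.3×10⁻⁷ < Ksp = 2.2×10⁻⁵, so the solution is unsaturated and no precipitate forms.

No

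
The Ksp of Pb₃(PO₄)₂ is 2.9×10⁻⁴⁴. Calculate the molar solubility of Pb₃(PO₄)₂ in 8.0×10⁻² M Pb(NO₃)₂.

Pb₃(PO₄)₂(s) ⇌ 3 Pb²⁺(aq) + 2 PO₄³⁻(aq)
Let s be the solubility of Pb₃(PO₄)₂ here. The common ion gives [Pb²⁺] ≈ 8.0×10⁻² M, and [PO₄³⁻] = 2s.
Ksp = [Pb²⁺]^3[PO₄³⁻]^2 = (8.0×10⁻²)^3(2s)^2
(2s)^2 = 2.9×10⁻⁴⁴ / (8.0×10⁻²)^3 = 5.7×10⁻⁴¹
s = 3.8×10⁻²¹ M

3.8×10⁻²¹ M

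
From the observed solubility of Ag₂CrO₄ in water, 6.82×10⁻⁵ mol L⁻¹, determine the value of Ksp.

Ksp = 1.27×10⁻¹²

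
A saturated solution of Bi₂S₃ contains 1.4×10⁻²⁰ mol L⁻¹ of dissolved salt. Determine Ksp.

Bi₂S₃(s) ⇌ 2 Bi³⁺(aq) + 3 S²⁻(aq)
If s mol/L of Bi₂S₃ dissolves, [Bi³⁺] = 2s and [S²⁻] = 3s.
Ksp = [Bi³⁺]^2[S²⁻]^3 = (2s)^2 · (3s)^3 = 108s^5
Ksp = 108 × (1.4×10⁻²⁰)^5 = 5.8×10⁻⁹⁸

Ksp = 5.8×10⁻⁹⁸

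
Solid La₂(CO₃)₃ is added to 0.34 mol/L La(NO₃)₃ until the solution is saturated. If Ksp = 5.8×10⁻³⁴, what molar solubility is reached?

La₂(CO₃)₃(s) ⇌ 2 La³⁺(aq) + 3 CO₃²⁻(aq)
With La³⁺ already at 0.34 mol/L and s small, take [La³⁺] ≈ 0.34 mol/L and [CO₃²⁻] = 3s.
Ksp = [La³⁺]^2[CO₃²⁻]^3 = (0.34)^2(3s)^3
(3s)^3 = 5.8×10⁻³⁴ / (0.34)^2 = 5.0×10⁻³³
s = 5.7×10⁻¹² mol/L

5.7×10⁻¹² M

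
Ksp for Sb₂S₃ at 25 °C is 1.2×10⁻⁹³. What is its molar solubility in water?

1.0×10⁻¹⁹ M

Sb₂S₃(s) ⇌ 2 Sb³⁺(aq) + 3 S²⁻(aq)
If s mol/L of Sb₂S₃ dissolves, [Sb³⁺] = 2s and [S²⁻] = 3s.
Ksp = [Sb³⁺]^2[S²⁻]^3 = (2s)^2 · (3s)^3 = 108s^5
108s^5 = 1.2×10⁻⁹³  ⇒  s^5 = 1.1×10⁻⁹⁵
Taking the 5th root, s = 1.0×10⁻¹⁹ M.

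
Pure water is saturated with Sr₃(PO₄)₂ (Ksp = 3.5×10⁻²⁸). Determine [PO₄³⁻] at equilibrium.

2.5×10⁻⁶ M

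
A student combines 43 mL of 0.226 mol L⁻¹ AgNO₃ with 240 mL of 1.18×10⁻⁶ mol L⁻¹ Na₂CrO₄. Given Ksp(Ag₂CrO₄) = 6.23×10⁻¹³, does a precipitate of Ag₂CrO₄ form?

Yes

The combined volume is 283 mL.
[Ag⁺] = (0.226)(43)/283 = 3.43×10⁻² mol L⁻¹
[CrO₄²⁻] = (1.18×10⁻⁶)(240)/283 = 1.00×10⁻⁶ mol L⁻¹
Q = [Ag⁺]^2[CrO₄²⁻] = 1.18×10⁻⁹
Since Q (1.18×10⁻⁹) exceeds Ksp (6.23×10⁻¹³), Ag₂CrO₄ will precipitate.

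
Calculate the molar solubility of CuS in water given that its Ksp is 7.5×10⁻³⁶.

2.7×10⁻¹⁸ M

CuS(s) ⇌ Cu²⁺(aq) + S²⁻(aq)
Call the molar solubility s, so that [Cu²⁺] = s and [S²⁻] = s.
Ksp = [Cu²⁺][S²⁻] = s · s = s^2
s^2 = 7.5×10⁻³⁶
Taking the 2nd root, s = 2.7×10⁻¹⁸ mol L⁻¹.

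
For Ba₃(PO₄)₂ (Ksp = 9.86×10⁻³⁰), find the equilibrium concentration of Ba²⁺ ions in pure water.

1.86×10⁻⁶ M

Ba₃(PO₄)₂(s) ⇌ 3 Ba²⁺(aq) + 2 PO₄³⁻(aq)
Let s be the molar solubility. Then [Ba²⁺] = 3s and [PO₄³⁻] = 2s.
Ksp = [Ba²⁺]^3[PO₄³⁻]^2 = (3s)^3 · (2s)^2 = 108s^5 = 9.86×10⁻³⁰
s = 6.20×10⁻⁷ M
[Ba²⁺] = 3s = 1.86×10⁻⁶ M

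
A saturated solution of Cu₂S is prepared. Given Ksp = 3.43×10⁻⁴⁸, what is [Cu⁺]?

1.90×10⁻¹⁶ M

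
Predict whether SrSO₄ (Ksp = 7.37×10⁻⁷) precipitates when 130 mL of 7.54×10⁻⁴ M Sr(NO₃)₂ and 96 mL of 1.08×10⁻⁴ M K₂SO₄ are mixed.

No

The combined volume is 226 mL.
[Sr²⁺] = (7.54×10⁻⁴)(130)/226 = 4.34×10⁻⁴ M
[SO₄²⁻] = (1.08×10⁻⁴)(96)/226 = 4.59×10⁻⁵ M
Q = [Sr²⁺][SO₄²⁻] = 1.99×10⁻⁸
Since Q (1.99×10⁻⁸) is less than Ksp (7.37×10⁻⁷), no SrSO₄ precipitates.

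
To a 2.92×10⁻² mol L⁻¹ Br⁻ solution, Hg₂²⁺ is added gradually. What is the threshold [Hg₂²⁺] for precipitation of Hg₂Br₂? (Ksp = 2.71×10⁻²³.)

3.18×10⁻²⁰ M

A salt starts to precipitate once the ion product Q reaches its Ksp.
Hg₂Br₂(s) ⇌ Hg₂²⁺(aq) + 2 Br⁻(aq)
Ksp = [Hg₂²⁺][Br⁻]^2 = [Hg₂²⁺](2.92×10⁻²)^2
[Hg₂²⁺] = 2.71×10⁻²³ / (2.92×10⁻²)^2 = 3.18×10⁻²⁰
[Hg₂²⁺] = 3.18×10⁻²⁰ mol L⁻¹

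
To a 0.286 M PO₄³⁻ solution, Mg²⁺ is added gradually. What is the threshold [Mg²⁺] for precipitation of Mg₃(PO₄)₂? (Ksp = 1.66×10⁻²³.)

A salt starts to precipitate once the ion product Q reaches its Ksp.
Mg₃(PO₄)₂(s) ⇌ 3 Mg²⁺(aq) + 2 PO₄³⁻(aq)
Ksp = [Mg²⁺]^3[PO₄³⁻]^2 = [Mg²⁺]^3(0.286)^2
[Mg²⁺]^3 = 1.66×10⁻²³ / (0.286)^2 = 2.03×10⁻²²
[Mg²⁺] = 5.88×10⁻⁸ M

5.88×10⁻⁸ M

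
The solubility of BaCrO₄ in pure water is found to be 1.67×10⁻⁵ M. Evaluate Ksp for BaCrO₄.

Ksp = 2.79×10⁻¹⁰

BaCrO₄(s) ⇌ Ba²⁺(aq) + CrO₄²⁻(aq)
With molar solubility s: [Ba²⁺] = s, [CrO₄²⁻] = s.
Ksp = [Ba²⁺][CrO₄²⁻] = s · s = s^2
Ksp = (1.67×10⁻⁵)^2 = 2.79×10⁻¹⁰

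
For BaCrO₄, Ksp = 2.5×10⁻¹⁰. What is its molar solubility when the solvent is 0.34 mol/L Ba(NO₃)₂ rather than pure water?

BaCrO₄(s) ⇌ Ba²⁺(aq) + CrO₄²⁻(aq)
With Ba²⁺ already at 0.34 mol/L and s small, take [Ba²⁺] ≈ 0.34 mol/L and [CrO₄²⁻] = s.
Ksp = [Ba²⁺][CrO₄²⁻] = (0.34)s
s = 2.5×10⁻¹⁰ / (0.34) = 7.4×10⁻¹⁰
s = 7.4×10⁻¹⁰ mol/L

7.4×10⁻¹⁰ M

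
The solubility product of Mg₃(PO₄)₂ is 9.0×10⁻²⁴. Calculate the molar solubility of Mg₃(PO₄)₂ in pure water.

9.6×10⁻⁶ M

Mg₃(PO₄)₂(s) ⇌ 3 Mg²⁺(aq) + 2 PO₄³⁻(aq)
Let s be the molar solubility. Then [Mg²⁺] = 3s and [PO₄³⁻] = 2s.
Ksp = [Mg²⁺]^3[PO₄³⁻]^2 = (3s)^3 · (2s)^2 = 108s^5
108s^5 = 9.0×10⁻²⁴  ⇒  s^5 = 8.3×10⁻²⁶
s = 9.6×10⁻⁶ mol L⁻¹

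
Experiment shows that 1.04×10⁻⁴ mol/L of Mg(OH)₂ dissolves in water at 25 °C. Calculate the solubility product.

Ksp = 4.50×10⁻¹²

Mg(OH)₂(s) ⇌ Mg²⁺(aq) + 2 OH⁻(aq)
Call the molar solubility s, so that [Mg²⁺] = s and [OH⁻] = 2s.
Ksp = [Mg²⁺][OH⁻]^2 = s · (2s)^2 = 4s^3
Ksp = 4 × (1.04×10⁻⁴)^3 = 4.50×10⁻¹²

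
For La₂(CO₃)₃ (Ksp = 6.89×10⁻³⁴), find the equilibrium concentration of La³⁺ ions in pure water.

La₂(CO₃)₃(s) ⇌ 2 La³⁺(aq) + 3 CO₃²⁻(aq)
With molar solubility s: [La³⁺] = 2s, [CO₃²⁻] = 3s.
Ksp = [La³⁺]^2[CO₃²⁻]^3 = (2s)^2 · (3s)^3 = 108s^5 = 6.89×10⁻³⁴
s = 9.14×10⁻⁸ M
[La³⁺] = 2s = 1.83×10⁻⁷ M

1.83×10⁻⁷ M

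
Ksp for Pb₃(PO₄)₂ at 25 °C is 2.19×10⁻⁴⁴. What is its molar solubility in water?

Pb₃(PO₄)₂(s) ⇌ 3 Pb²⁺(aq) + 2 PO₄³⁻(aq)
With molar solubility s: [Pb²⁺] = 3s, [PO₄³⁻] = 2s.
Ksp = [Pb²⁺]^3[PO₄³⁻]^2 = (3s)^3 · (2s)^2 = 108s^5
108s^5 = 2.19×10⁻⁴⁴  ⇒  s^5 = 2.03×10⁻⁴⁶
s = (2.03×10⁻⁴⁶)^(1/5) = 7.27×10⁻¹⁰ mol/L

7.27×10⁻¹⁰ M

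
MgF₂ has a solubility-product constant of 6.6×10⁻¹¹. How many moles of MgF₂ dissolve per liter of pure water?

MgF₂(s) ⇌ Mg²⁺(aq) + 2 F⁻(aq)
Let s be the molar solubility. Then [Mg²⁺] = s and [F⁻] = 2s.
Ksp = [Mg²⁺][F⁻]^2 = s · (2s)^2 = 4s^3
4s^3 = 6.6×10⁻¹¹  ⇒  s^3 = 1.7×10⁻¹¹
Taking the 3rd root, s = 2.5×10⁻⁴ M.

2.5×10⁻⁴ M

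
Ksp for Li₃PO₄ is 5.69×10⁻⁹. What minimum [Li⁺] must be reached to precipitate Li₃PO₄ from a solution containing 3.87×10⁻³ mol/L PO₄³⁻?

A salt starts to precipitate once the ion product Q reaches its Ksp.
Li₃PO₄(s) ⇌ 3 Li⁺(aq) + PO₄³⁻(aq)
Ksp = [Li⁺]^3[PO₄³⁻] = [Li⁺]^3(3.87×10⁻³)
[Li⁺]^3 = 5.69×10⁻⁹ / (3.87×10⁻³) = 1.47×10⁻⁶
[Li⁺] = 1.14×10⁻² mol/L

1.14×10⁻² M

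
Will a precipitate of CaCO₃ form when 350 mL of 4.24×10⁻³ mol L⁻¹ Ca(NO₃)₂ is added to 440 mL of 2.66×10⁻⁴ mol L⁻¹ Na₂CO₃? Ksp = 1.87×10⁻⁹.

Yes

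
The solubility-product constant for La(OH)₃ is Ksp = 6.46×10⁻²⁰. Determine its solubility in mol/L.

6.99×10⁻⁶ M

La(OH)₃(s) ⇌ La³⁺(aq) + 3 OH⁻(aq)
For each mole of La(OH)₃ that dissolves per liter, [La³⁺] = s and [OH⁻] = 3s; let s denote this solubility.
Ksp = [La³⁺][OH⁻]^3 = s · (3s)^3 = 27s^4
27s^4 = 6.46×10⁻²⁰  ⇒  s^4 = 2.39×10⁻²¹
s = (2.39×10⁻²¹)^(1/4) = 6.99×10⁻⁶ M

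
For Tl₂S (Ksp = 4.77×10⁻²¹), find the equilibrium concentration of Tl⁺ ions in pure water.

2.12×10⁻⁷ M

Tl₂S(s) ⇌ 2 Tl⁺(aq) + S²⁻(aq)
Let s be the molar solubility. Then [Tl⁺] = 2s and [S²⁻] = s.
Ksp = [Tl⁺]^2[S²⁻] = (2s)^2 · s = 4s^3 = 4.77×10⁻²¹
s = 1.06×10⁻⁷ mol L⁻¹
[Tl⁺] = 2s = 2.12×10⁻⁷ mol L⁻¹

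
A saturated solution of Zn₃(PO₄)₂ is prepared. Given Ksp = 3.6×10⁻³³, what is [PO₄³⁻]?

Zn₃(PO₄)₂(s) ⇌ 3 Zn²⁺(aq) + 2 PO₄³⁻(aq)
With molar solubility s: [Zn²⁺] = 3s, [PO₄³⁻] = 2s.
Ksp = [Zn²⁺]^3[PO₄³⁻]^2 = (3s)^3 · (2s)^2 = 108s^5 = 3.6×10⁻³³
s = 1.3×10⁻⁷ mol/L
[PO₄³⁻] = 2s = 2.5×10⁻⁷ mol/L

2.5×10⁻⁷ M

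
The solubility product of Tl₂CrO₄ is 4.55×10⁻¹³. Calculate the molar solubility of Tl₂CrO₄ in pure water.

4.85×10⁻⁵ M

Tl₂CrO₄(s) ⇌ 2 Tl⁺(aq) + CrO₄²⁻(aq)
Let s be the molar solubility. Then [Tl⁺] = 2s and [CrO₄²⁻] = s.
Ksp = [Tl⁺]^2[CrO₄²⁻] = (2s)^2 · s = 4s^3
4s^3 = 4.55×10⁻¹³  ⇒  s^3 = 1.14×10⁻¹³
s = 4.85×10⁻⁵ M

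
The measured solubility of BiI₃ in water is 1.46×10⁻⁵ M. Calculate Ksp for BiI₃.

BiI₃(s) ⇌ Bi³⁺(aq) + 3 I⁻(aq)
With molar solubility s: [Bi³⁺] = s, [I⁻] = 3s.
Ksp = [Bi³⁺][I⁻]^3 = s · (3s)^3 = 27s^4
Ksp = 27 × (1.46×10⁻⁵)^4 = 1.23×10⁻¹⁸

Ksp = 1.23×10⁻¹⁸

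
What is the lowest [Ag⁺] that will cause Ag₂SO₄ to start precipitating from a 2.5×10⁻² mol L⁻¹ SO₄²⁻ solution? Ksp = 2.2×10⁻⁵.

3.0×10⁻² M

Precipitation of each salt begins when its ion product equals Ksp.
Ag₂SO₄(s) ⇌ 2 Ag⁺(aq) + SO₄²⁻(aq)
Ksp = [Ag⁺]^2[SO₄²⁻] = [Ag⁺]^2(2.5×10⁻²)
[Ag⁺]^2 = 2.2×10⁻⁵ / (2.5×10⁻²) = 8.8×10⁻⁴
[Ag⁺] = 3.0×10⁻² mol L⁻¹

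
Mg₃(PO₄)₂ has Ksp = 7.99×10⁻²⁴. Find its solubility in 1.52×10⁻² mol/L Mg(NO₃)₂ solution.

7.54×10⁻¹⁰ M

Mg₃(PO₄)₂(s) ⇌ 3 Mg²⁺(aq) + 2 PO₄³⁻(aq)
Let s be the solubility of Mg₃(PO₄)₂ here. The common ion gives [Mg²⁺] ≈ 1.52×10⁻² mol/L, and [PO₄³⁻] = 2s.
Ksp = [Mg²⁺]^3[PO₄³⁻]^2 = (1.52×10⁻²)^3(2s)^2
(2s)^2 = 7.99×10⁻²⁴ / (1.52×10⁻²)^3 = 2.28×10⁻¹⁸
s = 7.54×10⁻¹⁰ mol/L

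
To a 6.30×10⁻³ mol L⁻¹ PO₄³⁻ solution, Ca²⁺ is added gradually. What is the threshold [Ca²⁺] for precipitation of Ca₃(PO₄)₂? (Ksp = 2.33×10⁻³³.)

3.89×10⁻¹⁰ M

Precipitation begins when Q = Ksp.
Ca₃(PO₄)₂(s) ⇌ 3 Ca²⁺(aq) + 2 PO₄³⁻(aq)
Ksp = [Ca²⁺]^3[PO₄³⁻]^2 = [Ca²⁺]^3(6.30×10⁻³)^2
[Ca²⁺]^3 = 2.33×10⁻³³ / (6.30×10⁻³)^2 = 5.87×10⁻²⁹
[Ca²⁺] = 3.89×10⁻¹⁰ mol L⁻¹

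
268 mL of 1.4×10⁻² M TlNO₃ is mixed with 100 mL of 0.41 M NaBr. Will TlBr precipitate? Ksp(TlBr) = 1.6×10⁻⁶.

Total volume after mixing = 268 + 100 = 368 mL.
[Tl⁺] = (1.4×10⁻²)(268)/368 = 1.0×10⁻² M
[Br⁻] = (0.41)(100)/368 = 0.11 M
Q = [Tl⁺][Br⁻] = 1.1×10⁻³
Since Q (1.1×10⁻³) exceeds Ksp (1.6×10⁻⁶), TlBr will precipitate.

Yes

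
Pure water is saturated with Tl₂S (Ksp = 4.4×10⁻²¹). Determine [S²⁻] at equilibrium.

1.0×10⁻⁷ M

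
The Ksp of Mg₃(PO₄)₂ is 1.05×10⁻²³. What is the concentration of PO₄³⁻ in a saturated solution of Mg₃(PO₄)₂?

1.99×10⁻⁵ M

Mg₃(PO₄)₂(s) ⇌ 3 Mg²⁺(aq) + 2 PO₄³⁻(aq)
For each mole of Mg₃(PO₄)₂ that dissolves per liter, [Mg²⁺] = 3s and [PO₄³⁻] = 2s; let s denote this solubility.
Ksp = [Mg²⁺]^3[PO₄³⁻]^2 = (3s)^3 · (2s)^2 = 108s^5 = 1.05×10⁻²³
s = 9.94×10⁻⁶ mol L⁻¹
[PO₄³⁻] = 2s = 1.99×10⁻⁵ mol L⁻¹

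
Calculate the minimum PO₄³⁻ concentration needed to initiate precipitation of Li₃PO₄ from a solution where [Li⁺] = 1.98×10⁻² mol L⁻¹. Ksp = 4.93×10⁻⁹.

A salt starts to precipitate once the ion product Q reaches its Ksp.
Li₃PO₄(s) ⇌ 3 Li⁺(aq) + PO₄³⁻(aq)
Ksp = [Li⁺]^3[PO₄³⁻] = [PO₄³⁻](1.98×10⁻²)^3
[PO₄³⁻] = 4.93×10⁻⁹ / (1.98×10⁻²)^3 = 6.35×10⁻⁴
[PO₄³⁻] = 6.35×10⁻⁴ mol L⁻¹

6.35×10⁻⁴ M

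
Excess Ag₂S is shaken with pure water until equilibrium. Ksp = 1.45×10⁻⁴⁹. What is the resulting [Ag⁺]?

Ag₂S(s) ⇌ 2 Ag⁺(aq) + S²⁻(aq)
Let s be the molar solubility. Then [Ag⁺] = 2s and [S²⁻] = s.
Ksp = [Ag⁺]^2[S²⁻] = (2s)^2 · s = 4s^3 = 1.45×10⁻⁴⁹
s = 3.31×10⁻¹⁷ M
[Ag⁺] = 2s = 6.62×10⁻¹⁷ M

6.62×10⁻¹⁷ M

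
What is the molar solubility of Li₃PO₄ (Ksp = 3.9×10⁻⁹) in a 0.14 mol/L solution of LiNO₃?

1.4×10⁻⁶ M

Li₃PO₄(s) ⇌ 3 Li⁺(aq) + PO₄³⁻(aq)
Li⁺ is already present at 0.14 mol/L. If s mol/L of Li₃PO₄ dissolves, [PO₄³⁻] = s while [Li⁺] ≈ 0.14 mol/L.
Ksp = [Li⁺]^3[PO₄³⁻] = (0.14)^3s
s = 3.9×10⁻⁹ / (0.14)^3 = 1.4×10⁻⁶
s = 1.4×10⁻⁶ mol/L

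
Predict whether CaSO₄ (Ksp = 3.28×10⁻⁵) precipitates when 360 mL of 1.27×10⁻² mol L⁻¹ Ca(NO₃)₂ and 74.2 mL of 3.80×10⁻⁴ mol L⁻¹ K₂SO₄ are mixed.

Total volume after mixing = 360 + 74.2 = 434.2 mL.
[Ca²⁺] = (1.27×10⁻²)(360)/434.2 = 1.05×10⁻² mol L⁻¹
[SO₄²⁻] = (3.80×10⁻⁴)(74.2)/434.2 = 6.49×10⁻⁵ mol L⁻¹
Q = [Ca²⁺][SO₄²⁻] = 6.84×10⁻⁷
Q = 6.84×10⁻⁷ < Ksp = 3.28×10⁻⁵, so the solution is unsaturated and no precipitate forms.

No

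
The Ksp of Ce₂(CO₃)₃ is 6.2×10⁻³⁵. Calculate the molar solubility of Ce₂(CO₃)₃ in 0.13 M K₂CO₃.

Ce₂(CO₃)₃(s) ⇌ 2 Ce³⁺(aq) + 3 CO₃²⁻(aq)
Let s be the solubility of Ce₂(CO₃)₃ here. The common ion gives [CO₃²⁻] ≈ 0.13 M, and [Ce³⁺] = 2s.
Ksp = [Ce³⁺]^2[CO₃²⁻]^3 = (2s)^2(0.13)^3
(2s)^2 = 6.2×10⁻³⁵ / (0.13)^3 = 2.8×10⁻³²
s = 8.4×10⁻¹⁷ M

8.4×10⁻¹⁷ M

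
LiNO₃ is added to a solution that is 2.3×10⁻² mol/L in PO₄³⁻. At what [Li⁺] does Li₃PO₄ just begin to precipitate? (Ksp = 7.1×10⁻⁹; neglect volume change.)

6.8×10⁻³ M

Precipitation begins when Q = Ksp.
Li₃PO₄(s) ⇌ 3 Li⁺(aq) + PO₄³⁻(aq)
Ksp = [Li⁺]^3[PO₄³⁻] = [Li⁺]^3(2.3×10⁻²)
[Li⁺]^3 = 7.1×10⁻⁹ / (2.3×10⁻²) = 3.1×10⁻⁷
[Li⁺] = 6.8×10⁻³ mol/L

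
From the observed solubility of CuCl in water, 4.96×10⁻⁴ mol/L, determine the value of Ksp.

Ksp = 2.46×10⁻⁷

CuCl(s) ⇌ Cu⁺(aq) + Cl⁻(aq)
With molar solubility s: [Cu⁺] = s, [Cl⁻] = s.
Ksp = [Cu⁺][Cl⁻] = s · s = s^2
Ksp = (4.96×10⁻⁴)^2 = 2.46×10⁻⁷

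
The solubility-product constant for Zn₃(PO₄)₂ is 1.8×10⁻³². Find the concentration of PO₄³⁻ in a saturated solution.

3.5×10⁻⁷ M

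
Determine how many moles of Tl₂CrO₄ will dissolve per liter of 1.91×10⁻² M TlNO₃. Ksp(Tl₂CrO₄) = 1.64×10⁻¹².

4.50×10⁻⁹ M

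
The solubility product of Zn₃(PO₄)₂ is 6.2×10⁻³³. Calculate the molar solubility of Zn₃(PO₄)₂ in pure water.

Zn₃(PO₄)₂(s) ⇌ 3 Zn²⁺(aq) + 2 PO₄³⁻(aq)
Call the molar solubility s, so that [Zn²⁺] = 3s and [PO₄³⁻] = 2s.
Ksp = [Zn²⁺]^3[PO₄³⁻]^2 = (3s)^3 · (2s)^2 = 108s^5
108s^5 = 6.2×10⁻³³  ⇒  s^5 = 5.7×10⁻³⁵
s = 1.4×10⁻⁷ mol L⁻¹

1.4×10⁻⁷ M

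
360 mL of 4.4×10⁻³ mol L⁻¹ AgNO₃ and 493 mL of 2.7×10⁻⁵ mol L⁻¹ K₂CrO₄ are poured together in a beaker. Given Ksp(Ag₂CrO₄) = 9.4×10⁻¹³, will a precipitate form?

After mixing, V = 360 mL + 493 mL = 853 mL.
[Ag⁺] = (4.4×10⁻³)(360)/853 = 1.9×10⁻³ mol L⁻¹
[CrO₄²⁻] = (2.7×10⁻⁵)(493)/853 = 1.6×10⁻⁵ mol L⁻¹
Q = [Ag⁺]^2[CrO₄²⁻] = 5.4×10⁻¹¹
Because Q > Ksp (5.4×10⁻¹¹ vs 9.4×10⁻¹³), a precipitate of Ag₂CrO₄ forms.

Yes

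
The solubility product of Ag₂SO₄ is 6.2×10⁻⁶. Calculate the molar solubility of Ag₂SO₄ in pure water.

1.2×10⁻² M

Ag₂SO₄(s) ⇌ 2 Ag⁺(aq) + SO₄²⁻(aq)
With molar solubility s: [Ag⁺] = 2s, [SO₄²⁻] = s.
Ksp = [Ag⁺]^2[SO₄²⁻] = (2s)^2 · s = 4s^3
4s^3 = 6.2×10⁻⁶  ⇒  s^3 = 1.6×10⁻⁶
s = (1.6×10⁻⁶)^(1/3) = 1.2×10⁻² M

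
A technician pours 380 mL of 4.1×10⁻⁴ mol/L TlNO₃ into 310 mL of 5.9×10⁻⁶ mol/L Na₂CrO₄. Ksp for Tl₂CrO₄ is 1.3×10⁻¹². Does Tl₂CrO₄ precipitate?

The combined volume is 690 mL.
[Tl⁺] = (4.1×10⁻⁴)(380)/690 = 2.3×10⁻⁴ mol/L
[CrO₄²⁻] = (5.9×10⁻⁶)(310)/690 = 2.7×10⁻⁶ mol/L
Q = [Tl⁺]^2[CrO₄²⁻] = 1.4×10⁻¹³
Since Q (1.4×10⁻¹³) is less than Ksp (1.3×10⁻¹²), no Tl₂CrO₄ precipitates.

No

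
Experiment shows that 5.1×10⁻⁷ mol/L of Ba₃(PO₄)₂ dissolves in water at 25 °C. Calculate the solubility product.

Ba₃(PO₄)₂(s) ⇌ 3 Ba²⁺(aq) + 2 PO₄³⁻(aq)
With molar solubility s: [Ba²⁺] = 3s, [PO₄³⁻] = 2s.
Ksp = [Ba²⁺]^3[PO₄³⁻]^2 = (3s)^3 · (2s)^2 = 108s^5
Ksp = 108 × (5.1×10⁻⁷)^5 = 3.7×10⁻³⁰

Ksp = 3.7×10⁻³⁰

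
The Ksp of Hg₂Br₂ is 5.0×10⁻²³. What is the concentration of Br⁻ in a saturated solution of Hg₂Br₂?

4.6×10⁻⁸ M

Hg₂Br₂(s) ⇌ Hg₂²⁺(aq) + 2 Br⁻(aq)
Let s be the molar solubility. Then [Hg₂²⁺] = s and [Br⁻] = 2s.
Ksp = [Hg₂²⁺][Br⁻]^2 = s · (2s)^2 = 4s^3 = 5.0×10⁻²³
s = 2.3×10⁻⁸ mol/L
[Br⁻] = 2s = 4.6×10⁻⁸ mol/L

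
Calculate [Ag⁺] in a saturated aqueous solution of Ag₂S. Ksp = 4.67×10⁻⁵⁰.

Ag₂S(s) ⇌ 2 Ag⁺(aq) + S²⁻(aq)
With molar solubility s: [Ag⁺] = 2s, [S²⁻] = s.
Ksp = [Ag⁺]^2[S²⁻] = (2s)^2 · s = 4s^3 = 4.67×10⁻⁵⁰
s = 2.27×10⁻¹⁷ mol L⁻¹
[Ag⁺] = 2s = 4.54×10⁻¹⁷ mol L⁻¹

4.54×10⁻¹⁷ M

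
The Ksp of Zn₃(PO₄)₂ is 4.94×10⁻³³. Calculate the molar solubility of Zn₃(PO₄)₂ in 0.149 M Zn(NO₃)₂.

Zn₃(PO₄)₂(s) ⇌ 3 Zn²⁺(aq) + 2 PO₄³⁻(aq)
The solution already contains Zn²⁺ at 0.149 M. Let s be the molar solubility of Zn₃(PO₄)₂.
[Zn²⁺] ≈ 0.149 M (common ion dominates); [PO₄³⁻] = 2s.
Ksp = [Zn²⁺]^3[PO₄³⁻]^2 = (0.149)^3(2s)^2
(2s)^2 = 4.94×10⁻³³ / (0.149)^3 = 1.49×10⁻³⁰
s = 6.11×10⁻¹⁶ M

6.11×10⁻¹⁶ M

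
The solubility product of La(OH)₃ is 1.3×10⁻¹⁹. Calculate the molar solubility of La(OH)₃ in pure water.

8.3×10⁻⁶ M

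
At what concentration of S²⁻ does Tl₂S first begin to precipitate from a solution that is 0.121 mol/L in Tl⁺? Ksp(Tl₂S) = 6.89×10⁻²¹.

A salt starts to precipitate once the ion product Q reaches its Ksp.
Tl₂S(s) ⇌ 2 Tl⁺(aq) + S²⁻(aq)
Ksp = [Tl⁺]^2[S²⁻] = [S²⁻](0.121)^2
[S²⁻] = 6.89×10⁻²¹ / (0.121)^2 = 4.71×10⁻¹⁹
[S²⁻] = 4.71×10⁻¹⁹ mol/L

4.71×10⁻¹⁹ M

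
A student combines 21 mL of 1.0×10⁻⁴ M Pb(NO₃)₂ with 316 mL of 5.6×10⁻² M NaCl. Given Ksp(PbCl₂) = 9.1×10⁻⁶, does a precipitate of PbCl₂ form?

The combined volume is 337 mL.
[Pb²⁺] = (1.0×10⁻⁴)(21)/337 = 6.2×10⁻⁶ M
[Cl⁻] = (5.6×10⁻²)(316)/337 = 5.3×10⁻² M
Q = [Pb²⁺][Cl⁻]^2 = 1.7×10⁻⁸
Q = 1.7×10⁻⁸ < Ksp = 9.1×10⁻⁶, so the solution is unsaturated and no precipitate forms.

No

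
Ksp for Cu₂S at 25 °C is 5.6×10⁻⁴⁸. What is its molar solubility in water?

1.1×10⁻¹⁶ M

Cu₂S(s) ⇌ 2 Cu⁺(aq) + S²⁻(aq)
If s mol/L of Cu₂S dissolves, [Cu⁺] = 2s and [S²⁻] = s.
Ksp = [Cu⁺]^2[S²⁻] = (2s)^2 · s = 4s^3
4s^3 = 5.6×10⁻⁴⁸  ⇒  s^3 = 1.4×10⁻⁴⁸
Taking the 3rd root, s = 1.1×10⁻¹⁶ M.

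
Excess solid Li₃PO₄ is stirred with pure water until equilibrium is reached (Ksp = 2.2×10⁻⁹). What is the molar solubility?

Li₃PO₄(s) ⇌ 3 Li⁺(aq) + PO₄³⁻(aq)
Let s be the molar solubility. Then [Li⁺] = 3s and [PO₄³⁻] = s.
Ksp = [Li⁺]^3[PO₄³⁻] = (3s)^3 · s = 27s^4
27s^4 = 2.2×10⁻⁹  ⇒  s^4 = 8.1×10⁻¹¹
Taking the 4th root, s = 3.0×10⁻³ mol/L.

3.0×10⁻³ M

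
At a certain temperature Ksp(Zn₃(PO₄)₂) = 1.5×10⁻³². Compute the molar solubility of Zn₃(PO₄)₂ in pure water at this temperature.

1.7×10⁻⁷ M

Zn₃(PO₄)₂(s) ⇌ 3 Zn²⁺(aq) + 2 PO₄³⁻(aq)
If s mol/L of Zn₃(PO₄)₂ dissolves, [Zn²⁺] = 3s and [PO₄³⁻] = 2s.
Ksp = [Zn²⁺]^3[PO₄³⁻]^2 = (3s)^3 · (2s)^2 = 108s^5
108s^5 = 1.5×10⁻³²  ⇒  s^5 = 1.4×10⁻³⁴
Taking the 5th root, s = 1.7×10⁻⁷ mol L⁻¹.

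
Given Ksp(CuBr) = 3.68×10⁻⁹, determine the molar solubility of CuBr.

CuBr(s) ⇌ Cu⁺(aq) + Br⁻(aq)
Call the molar solubility s, so that [Cu⁺] = s and [Br⁻] = s.
Ksp = [Cu⁺][Br⁻] = s · s = s^2
s^2 = 3.68×10⁻⁹
s = (3.68×10⁻⁹)^(1/2) = 6.07×10⁻⁵ M

6.07×10⁻⁵ M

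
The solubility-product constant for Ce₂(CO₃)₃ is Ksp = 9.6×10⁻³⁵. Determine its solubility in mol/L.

Ce₂(CO₃)₃(s) ⇌ 2 Ce³⁺(aq) + 3 CO₃²⁻(aq)
Call the molar solubility s, so that [Ce³⁺] = 2s and [CO₃²⁻] = 3s.
Ksp = [Ce³⁺]^2[CO₃²⁻]^3 = (2s)^2 · (3s)^3 = 108s^5
108s^5 = 9.6×10⁻³⁵  ⇒  s^5 = 8.9×10⁻³⁷
s = (8.9×10⁻³⁷)^(1/5) = 6.2×10⁻⁸ M

6.2×10⁻⁸ M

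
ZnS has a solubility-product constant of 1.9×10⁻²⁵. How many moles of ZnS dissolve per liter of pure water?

ZnS(s) ⇌ Zn²⁺(aq) + S²⁻(aq)
If s mol/L of ZnS dissolves, [Zn²⁺] = s and [S²⁻] = s.
Ksp = [Zn²⁺][S²⁻] = s · s = s^2
s^2 = 1.9×10⁻²⁵
Taking the 2nd root, s = 4.4×10⁻¹³ mol/L.

4.4×10⁻¹³ M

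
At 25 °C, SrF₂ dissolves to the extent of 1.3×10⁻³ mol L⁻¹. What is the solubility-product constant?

SrF₂(s) ⇌ Sr²⁺(aq) + 2 F⁻(aq)
If s mol/L of SrF₂ dissolves, [Sr²⁺] = s and [F⁻] = 2s.
Ksp = [Sr²⁺][F⁻]^2 = s · (2s)^2 = 4s^3
Ksp = 4 × (1.3×10⁻³)^3 = 8.8×10⁻⁹

Ksp = 8.8×10⁻⁹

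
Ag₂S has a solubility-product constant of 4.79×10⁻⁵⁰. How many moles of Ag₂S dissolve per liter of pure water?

2.29×10⁻¹⁷ M

Ag₂S(s) ⇌ 2 Ag⁺(aq) + S²⁻(aq)
With molar solubility s: [Ag⁺] = 2s, [S²⁻] = s.
Ksp = [Ag⁺]^2[S²⁻] = (2s)^2 · s = 4s^3
4s^3 = 4.79×10⁻⁵⁰  ⇒  s^3 = 1.20×10⁻⁵⁰
s = 2.29×10⁻¹⁷ mol/L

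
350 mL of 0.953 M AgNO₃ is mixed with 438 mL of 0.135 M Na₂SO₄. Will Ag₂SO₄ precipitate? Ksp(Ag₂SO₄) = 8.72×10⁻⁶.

After mixing, V = 350 mL + 438 mL = 788 mL.
[Ag⁺] = (0.953)(350)/788 = 0.423 M
[SO₄²⁻] = (0.135)(438)/788 = 7.50×10⁻² M
Q = [Ag⁺]^2[SO₄²⁻] = 1.34×10⁻²
Since Q (1.34×10⁻²) exceeds Ksp (8.72×10⁻⁶), Ag₂SO₄ will precipitate.

Yes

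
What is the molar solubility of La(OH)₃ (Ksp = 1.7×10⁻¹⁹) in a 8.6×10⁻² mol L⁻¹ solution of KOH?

La(OH)₃(s) ⇌ La³⁺(aq) + 3 OH⁻(aq)
OH⁻ is already present at 8.6×10⁻² mol L⁻¹. If s mol/L of La(OH)₃ dissolves, [La³⁺] = s while [OH⁻] ≈ 8.6×10⁻² mol L⁻¹.
Ksp = [La³⁺][OH⁻]^3 = s(8.6×10⁻²)^3
s = 1.7×10⁻¹⁹ / (8.6×10⁻²)^3 = 2.7×10⁻¹⁶
s = 2.7×10⁻¹⁶ mol L⁻¹

2.7×10⁻¹⁶ M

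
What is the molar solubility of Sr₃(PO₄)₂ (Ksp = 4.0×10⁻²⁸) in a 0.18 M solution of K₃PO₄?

7.7×10⁻¹⁰ M

Sr₃(PO₄)₂(s) ⇌ 3 Sr²⁺(aq) + 2 PO₄³⁻(aq)
With PO₄³⁻ already at 0.18 M and s small, take [PO₄³⁻] ≈ 0.18 M and [Sr²⁺] = 3s.
Ksp = [Sr²⁺]^3[PO₄³⁻]^2 = (3s)^3(0.18)^2
(3s)^3 = 4.0×10⁻²⁸ / (0.18)^2 = 1.2×10⁻²⁶
s = 7.7×10⁻¹⁰ M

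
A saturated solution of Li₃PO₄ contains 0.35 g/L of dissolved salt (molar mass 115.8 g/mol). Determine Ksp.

Ksp = 2.3×10⁻⁹

s = (0.35 g L⁻¹)/(115.8 g mol⁻¹) = 3.022×10⁻³ M
Li₃PO₄(s) ⇌ 3 Li⁺(aq) + PO₄³⁻(aq)
If s mol/L of Li₃PO₄ dissolves, [Li⁺] = 3s and [PO₄³⁻] = s.
Ksp = [Li⁺]^3[PO₄³⁻] = (3s)^3 · s = 27s^4
Ksp = 27 × (3.022×10⁻³)^4 = 2.3×10⁻⁹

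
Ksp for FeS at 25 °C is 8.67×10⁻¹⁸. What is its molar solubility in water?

2.94×10⁻⁹ M

FeS(s) ⇌ Fe²⁺(aq) + S²⁻(aq)
If s mol/L of FeS dissolves, [Fe²⁺] = s and [S²⁻] = s.
Ksp = [Fe²⁺][S²⁻] = s · s = s^2
s^2 = 8.67×10⁻¹⁸
s = (8.67×10⁻¹⁸)^(1/2) = 2.94×10⁻⁹ mol/L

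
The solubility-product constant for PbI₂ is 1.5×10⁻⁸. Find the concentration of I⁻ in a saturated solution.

3.1×10⁻³ M

PbI₂(s) ⇌ Pb²⁺(aq) + 2 I⁻(aq)
If s mol/L of PbI₂ dissolves, [Pb²⁺] = s and [I⁻] = 2s.
Ksp = [Pb²⁺][I⁻]^2 = s · (2s)^2 = 4s^3 = 1.5×10⁻⁸
s = 1.6×10⁻³ mol/L
[I⁻] = 2s = 3.1×10⁻³ mol/L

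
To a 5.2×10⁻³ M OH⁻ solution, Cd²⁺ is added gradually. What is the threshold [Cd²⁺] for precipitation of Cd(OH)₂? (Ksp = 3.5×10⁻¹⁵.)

1.3×10⁻¹⁰ M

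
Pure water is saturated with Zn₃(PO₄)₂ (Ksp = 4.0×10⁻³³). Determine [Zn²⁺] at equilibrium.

3.9×10⁻⁷ M

Zn₃(PO₄)₂(s) ⇌ 3 Zn²⁺(aq) + 2 PO₄³⁻(aq)
Let s be the molar solubility. Then [Zn²⁺] = 3s and [PO₄³⁻] = 2s.
Ksp = [Zn²⁺]^3[PO₄³⁻]^2 = (3s)^3 · (2s)^2 = 108s^5 = 4.0×10⁻³³
s = 1.3×10⁻⁷ mol L⁻¹
[Zn²⁺] = 3s = 3.9×10⁻⁷ mol L⁻¹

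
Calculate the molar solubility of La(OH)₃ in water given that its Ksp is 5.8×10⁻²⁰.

La(OH)₃(s) ⇌ La³⁺(aq) + 3 OH⁻(aq)
For each mole of La(OH)₃ that dissolves per liter, [La³⁺] = s and [OH⁻] = 3s; let s denote this solubility.
Ksp = [La³⁺][OH⁻]^3 = s · (3s)^3 = 27s^4
27s^4 = 5.8×10⁻²⁰  ⇒  s^4 = 2.1×10⁻²¹
Taking the 4th root, s = 6.8×10⁻⁶ mol L⁻¹.

6.8×10⁻⁶ M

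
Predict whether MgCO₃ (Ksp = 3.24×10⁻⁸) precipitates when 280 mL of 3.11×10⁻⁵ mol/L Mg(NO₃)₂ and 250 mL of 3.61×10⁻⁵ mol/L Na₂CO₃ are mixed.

The combined volume is 530 mL.
[Mg²⁺] = (3.11×10⁻⁵)(280)/530 = 1.64×10⁻⁵ mol/L
[CO₃²⁻] = (3.61×10⁻⁵)(250)/530 = 1.70×10⁻⁵ mol/L
Q = [Mg²⁺][CO₃²⁻] = 2.80×10⁻¹⁰
Since Q (2.80×10⁻¹⁰) is less than Ksp (3.24×10⁻⁸), no MgCO₃ precipitates.

No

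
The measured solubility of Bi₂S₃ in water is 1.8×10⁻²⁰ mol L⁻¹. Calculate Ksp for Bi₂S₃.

Ksp = 2.0×10⁻⁹⁷

Bi₂S₃(s) ⇌ 2 Bi³⁺(aq) + 3 S²⁻(aq)
With molar solubility s: [Bi³⁺] = 2s, [S²⁻] = 3s.
Ksp = [Bi³⁺]^2[S²⁻]^3 = (2s)^2 · (3s)^3 = 108s^5
Ksp = 108 × (1.8×10⁻²⁰)^5 = 2.0×10⁻⁹⁷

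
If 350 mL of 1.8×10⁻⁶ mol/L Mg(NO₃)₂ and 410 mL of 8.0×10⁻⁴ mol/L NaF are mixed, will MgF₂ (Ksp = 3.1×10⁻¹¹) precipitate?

After mixing, V = 350 mL + 410 mL = 760 mL.
[Mg²⁺] = (1.8×10⁻⁶)(350)/760 = 8.3×10⁻⁷ mol/L
[F⁻] = (8.0×10⁻⁴)(410)/760 = 4.3×10⁻⁴ mol/L
Q = [Mg²⁺][F⁻]^2 = 1.5×10⁻¹³
Q = 1.5×10⁻¹³ < Ksp = 3.1×10⁻¹¹, so the solution is unsaturated and no precipitate forms.

No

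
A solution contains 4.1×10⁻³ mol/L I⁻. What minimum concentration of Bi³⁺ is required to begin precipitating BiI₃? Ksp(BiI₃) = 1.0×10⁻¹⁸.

1.5×10⁻¹¹ M

Precipitation begins when Q = Ksp.
BiI₃(s) ⇌ Bi³⁺(aq) + 3 I⁻(aq)
Ksp = [Bi³⁺][I⁻]^3 = [Bi³⁺](4.1×10⁻³)^3
[Bi³⁺] = 1.0×10⁻¹⁸ / (4.1×10⁻³)^3 = 1.5×10⁻¹¹
[Bi³⁺] = 1.5×10⁻¹¹ mol/L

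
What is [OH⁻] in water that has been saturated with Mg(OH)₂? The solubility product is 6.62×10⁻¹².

2.37×10⁻⁴ M

Mg(OH)₂(s) ⇌ Mg²⁺(aq) + 2 OH⁻(aq)
Let s be the molar solubility. Then [Mg²⁺] = s and [OH⁻] = 2s.
Ksp = [Mg²⁺][OH⁻]^2 = s · (2s)^2 = 4s^3 = 6.62×10⁻¹²
s = 1.18×10⁻⁴ mol/L
[OH⁻] = 2s = 2.37×10⁻⁴ mol/L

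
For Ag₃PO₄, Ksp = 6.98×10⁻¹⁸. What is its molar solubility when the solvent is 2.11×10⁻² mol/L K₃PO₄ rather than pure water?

Ag₃PO₄(s) ⇌ 3 Ag⁺(aq) + PO₄³⁻(aq)
The solution already contains PO₄³⁻ at 2.11×10⁻² mol/L. Let s be the molar solubility of Ag₃PO₄.
[PO₄³⁻] ≈ 2.11×10⁻² mol/L (common ion dominates); [Ag⁺] = 3s.
Ksp = [Ag⁺]^3[PO₄³⁻] = (3s)^3(2.11×10⁻²)
(3s)^3 = 6.98×10⁻¹⁸ / (2.11×10⁻²) = 3.31×10⁻¹⁶
s = 2.31×10⁻⁶ mol/L

2.31×10⁻⁶ M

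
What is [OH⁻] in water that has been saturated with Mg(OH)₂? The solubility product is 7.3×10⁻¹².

2.4×10⁻⁴ M

Mg(OH)₂(s) ⇌ Mg²⁺(aq) + 2 OH⁻(aq)
Call the molar solubility s, so that [Mg²⁺] = s and [OH⁻] = 2s.
Ksp = [Mg²⁺][OH⁻]^2 = s · (2s)^2 = 4s^3 = 7.3×10⁻¹²
s = 1.2×10⁻⁴ mol/L
[OH⁻] = 2s = 2.4×10⁻⁴ mol/L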